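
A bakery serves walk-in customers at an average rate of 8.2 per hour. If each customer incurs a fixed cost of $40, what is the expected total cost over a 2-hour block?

$656

E[N] = 8.2 × 2 = 16.4 (a 2-hour block = 2 hours); E[cost] = 16.4 × $40 = $656.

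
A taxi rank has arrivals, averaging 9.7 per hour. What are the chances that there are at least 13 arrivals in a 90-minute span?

Over the interval, μ = 9.7 × 1.5 = 14.55 (a 90-minute span = 1.5 hours).
P(N ≥ 13) = 1 − P(N ≤ 12) = 1 − Σ_{j=0}^{12} e^(−μ) μ^j/j! ≈ 0.6934.

0.6934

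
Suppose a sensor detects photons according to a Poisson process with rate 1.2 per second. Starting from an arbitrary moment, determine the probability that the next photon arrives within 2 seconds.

0.9093

Inter-arrival times are exponential with rate λ = 1.2 per second.
P(T ≤ 2) = 1 − e^(−λt) = 1 − e^(−1.2 × 2) = 1 − e^(−2.4) ≈ 0.9093.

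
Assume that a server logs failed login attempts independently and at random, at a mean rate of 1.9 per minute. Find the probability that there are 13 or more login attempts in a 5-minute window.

0.1636

Over the interval, μ = 1.9 × 5 = 9.5 (a 5-minute window = 5 minutes).
P(N ≥ 13) = 1 − P(N ≤ 12) = 1 − Σ_{j=0}^{12} e^(−μ) μ^j/j! ≈ 0.1636.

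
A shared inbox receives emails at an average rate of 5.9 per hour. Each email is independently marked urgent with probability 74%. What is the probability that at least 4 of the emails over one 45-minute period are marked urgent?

0.4140

Thinning: the emails that are marked urgent themselves form a Poisson process with rate 0.74 × 5.9 = 4.366 per hour.
Over the interval, μ = 4.366 × 0.75 = 3.2745 (a 45-minute period = 0.75 hours).
P(N ≥ 4) = 1 − P(N ≤ 3) ≈ 0.4140.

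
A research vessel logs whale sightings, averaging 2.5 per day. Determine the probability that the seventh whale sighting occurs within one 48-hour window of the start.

0.2378

Over the interval, μ = 2.5 × 2 = 5 (a 48-hour window = 2 days).
The seventh arrival falls in the interval iff at least 7 events occur there: P(S_7 ≤ t) = P(N ≥ 7) = 1 − P(N ≤ 6) ≈ 0.2378.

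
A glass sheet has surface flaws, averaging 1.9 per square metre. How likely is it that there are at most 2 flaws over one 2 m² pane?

Over the interval, μ = 1.9 × 2 = 3.8 (a 2 m² pane = 2 square metres).
P(N ≤ 2) = Σ_{j=0}^{2} e^(−μ) μ^j/j! ≈ 0.2689.

0.2689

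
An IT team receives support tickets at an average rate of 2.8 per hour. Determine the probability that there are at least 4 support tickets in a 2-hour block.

0.8094

Over the interval, μ = 2.8 × 2 = 5.6 (a 2-hour block = 2 hours).
P(N ≥ 4) = 1 − P(N ≤ 3) = 1 − Σ_{j=0}^{3} e^(−μ) μ^j/j! ≈ 0.8094.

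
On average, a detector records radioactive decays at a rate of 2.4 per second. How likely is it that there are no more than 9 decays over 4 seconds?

Over the interval, μ = 2.4 × 4 = 9.6 (4 seconds).
P(N ≤ 9) = Σ_{j=0}^{9} e^(−μ) μ^j/j! ≈ 0.5089.

0.5089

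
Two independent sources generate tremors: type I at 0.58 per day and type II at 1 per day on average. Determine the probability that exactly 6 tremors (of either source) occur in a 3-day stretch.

Independent Poisson processes superpose: combined rate λ = 0.58 + 1 = 1.58 per day.
Over the interval, μ = 1.58 × 3 = 4.74 (a 3-day stretch = 3 days).
P(N = 6) = e^(−4.74) · 4.74^6/6! ≈ 0.1377.

0.1377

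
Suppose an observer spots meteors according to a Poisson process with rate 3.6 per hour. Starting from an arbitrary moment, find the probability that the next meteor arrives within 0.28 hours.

Inter-arrival times are exponential with rate λ = 3.6 per hour.
P(T ≤ 0.28) = 1 − e^(−λt) = 1 − e^(−3.6 × 0.28) = 1 − e^(−1.008) ≈ 0.6351.

0.6351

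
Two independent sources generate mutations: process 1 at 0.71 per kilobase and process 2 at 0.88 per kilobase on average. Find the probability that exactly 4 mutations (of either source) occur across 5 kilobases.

0.0587

Independent Poisson processes superpose: combined rate λ = 0.71 + 0.88 = 1.59 per kilobase.
Over the interval, μ = 1.59 × 5 = 7.95 (5 kilobases).
P(N = 4) = e^(−7.95) · 7.95^4/4! ≈ 0.0587.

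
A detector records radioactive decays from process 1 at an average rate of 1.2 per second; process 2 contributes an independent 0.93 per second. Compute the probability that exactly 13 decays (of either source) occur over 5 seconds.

Independent Poisson processes superpose: combined rate λ = 1.2 + 0.93 = 2.13 per second.
Over the interval, μ = 2.13 × 5 = 10.65 (5 seconds).
P(N = 13) = e^(−10.65) · 10.65^13/13! ≈ 0.0863.

0.0863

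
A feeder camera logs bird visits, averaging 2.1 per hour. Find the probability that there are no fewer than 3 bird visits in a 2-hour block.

Over the interval, μ = 2.1 × 2 = 4.2 (a 2-hour block = 2 hours).
P(N ≥ 3) = 1 − P(N ≤ 2) = 1 − Σ_{j=0}^{2} e^(−μ) μ^j/j! ≈ 0.7898.

0.7898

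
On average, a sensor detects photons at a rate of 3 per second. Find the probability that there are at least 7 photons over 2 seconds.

0.3937

Over the interval, μ = 3 × 2 = 6 (2 seconds).
P(N ≥ 7) = 1 − P(N ≤ 6) = 1 − Σ_{j=0}^{6} e^(−μ) μ^j/j! ≈ 0.3937.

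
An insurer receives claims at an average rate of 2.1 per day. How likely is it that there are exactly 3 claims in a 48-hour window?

Over the interval, μ = 2.1 × 2 = 4.2 (a 48-hour window = 2 days).
P(N = 3) = e^(−μ) μ^3/3! = e^(−4.2) · 4.2^3/6 ≈ 0.1852.

0.1852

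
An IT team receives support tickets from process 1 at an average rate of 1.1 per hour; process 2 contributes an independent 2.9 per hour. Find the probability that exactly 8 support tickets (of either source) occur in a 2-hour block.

0.1396

Independent Poisson processes superpose: combined rate λ = 1.1 + 2.9 = 4 per hour.
Over the interval, μ = 4 × 2 = 8 (a 2-hour block = 2 hours).
P(N = 8) = e^(−8) · 8^8/8! ≈ 0.1396.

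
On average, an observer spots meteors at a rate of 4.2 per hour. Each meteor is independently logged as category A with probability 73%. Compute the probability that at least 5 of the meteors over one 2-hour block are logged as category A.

0.7322

Thinning: the meteors that are logged as category A themselves form a Poisson process with rate 0.73 × 4.2 = 3.066 per hour.
Over the interval, μ = 3.066 × 2 = 6.132 (a 2-hour block = 2 hours).
P(N ≥ 5) = 1 − P(N ≤ 4) ≈ 0.7322.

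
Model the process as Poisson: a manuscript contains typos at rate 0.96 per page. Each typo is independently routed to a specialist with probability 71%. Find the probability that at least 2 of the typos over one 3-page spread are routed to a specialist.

0.6060

Thinning: the typos that are routed to a specialist themselves form a Poisson process with rate 0.71 × 0.96 = 0.6816 per page.
Over the interval, μ = 0.6816 × 3 = 2.0448 (a 3-page spread = 3 pages).
P(N ≥ 2) = 1 − P(N ≤ 1) ≈ 0.6060.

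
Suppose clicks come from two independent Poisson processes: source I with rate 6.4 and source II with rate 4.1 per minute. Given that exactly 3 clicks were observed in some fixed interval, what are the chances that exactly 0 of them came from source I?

0.0595

Given the total, each event is independently from source I with probability p = λ_I/(λ_I+λ_II) = 6.4/10.5 ≈ 0.6095.
So K ~ Binomial(3, 6.4/10.5): P(K = 0) = C(3,0) · (6.4/10.5)^0 · (4.1/10.5)^3 ≈ 0.0595.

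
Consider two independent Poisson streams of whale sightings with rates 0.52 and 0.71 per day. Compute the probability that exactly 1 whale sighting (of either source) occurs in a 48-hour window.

0.2102

Independent Poisson processes superpose: combined rate λ = 0.52 + 0.71 = 1.23 per day.
Over the interval, μ = 1.23 × 2 = 2.46 (a 48-hour window = 2 days).
P(N = 1) = e^(−2.46) · 2.46^1/1! ≈ 0.2102.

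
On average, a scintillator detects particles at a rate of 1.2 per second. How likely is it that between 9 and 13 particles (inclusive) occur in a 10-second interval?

0.5265

Over the interval, μ = 1.2 × 10 = 12 (a 10-second interval = 10 seconds).
P(9 ≤ N ≤ 13) = Σ_{j=9}^{13} e^(−12) · 12^j/j! ≈ 0.5265.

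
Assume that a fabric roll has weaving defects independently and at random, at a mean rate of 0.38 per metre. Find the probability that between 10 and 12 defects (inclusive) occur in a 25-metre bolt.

0.3146

Over the interval, μ = 0.38 × 25 = 9.5 (a 25-metre bolt = 25 metres).
P(10 ≤ N ≤ 12) = Σ_{j=10}^{12} e^(−9.5) · 9.5^j/j! ≈ 0.3146.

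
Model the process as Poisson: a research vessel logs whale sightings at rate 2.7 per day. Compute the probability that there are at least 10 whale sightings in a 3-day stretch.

0.2959

Over the interval, μ = 2.7 × 3 = 8.1 (a 3-day stretch = 3 days).
P(N ≥ 10) = 1 − P(N ≤ 9) = 1 − Σ_{j=0}^{9} e^(−μ) μ^j/j! ≈ 0.2959.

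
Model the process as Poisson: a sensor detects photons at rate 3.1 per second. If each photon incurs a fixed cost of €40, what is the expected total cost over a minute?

€7440

E[N] = 3.1 × 60 = 186 (a minute = 60 seconds); E[cost] = 186 × €40 = €7440.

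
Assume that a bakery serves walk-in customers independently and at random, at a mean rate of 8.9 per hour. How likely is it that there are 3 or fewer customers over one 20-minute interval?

0.6547

Over the interval, μ = 8.9 × 1/3 ≈ 2.96667 (a 20-minute interval = 1/3 hours).
P(N ≤ 3) = Σ_{j=0}^{3} e^(−μ) μ^j/j! ≈ 0.6547.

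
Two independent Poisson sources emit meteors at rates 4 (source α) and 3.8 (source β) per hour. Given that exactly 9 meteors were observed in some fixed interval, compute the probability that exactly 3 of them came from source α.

0.1515

Given the total, each event is independently from source α with probability p = λ_α/(λ_α+λ_β) = 4/7.8 ≈ 0.5128.
So K ~ Binomial(9, 4/7.8): P(K = 3) = C(9,3) · (4/7.8)^3 · (3.8/7.8)^6 ≈ 0.1515.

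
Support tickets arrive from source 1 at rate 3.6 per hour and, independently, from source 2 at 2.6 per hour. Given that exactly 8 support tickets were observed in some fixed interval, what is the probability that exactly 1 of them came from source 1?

0.0106

Given the total, each event is independently from source 1 with probability p = λ_1/(λ_1+λ_2) = 3.6/6.2 ≈ 0.5806.
So K ~ Binomial(8, 3.6/6.2): P(K = 1) = C(8,1) · (3.6/6.2)^1 · (2.6/6.2)^7 ≈ 0.0106.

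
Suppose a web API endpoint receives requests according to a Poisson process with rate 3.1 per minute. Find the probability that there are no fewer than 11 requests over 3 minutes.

Over the interval, μ = 3.1 × 3 = 9.3 (3 minutes).
P(N ≥ 11) = 1 − P(N ≤ 10) = 1 − Σ_{j=0}^{10} e^(−μ) μ^j/j! ≈ 0.3301.

0.3301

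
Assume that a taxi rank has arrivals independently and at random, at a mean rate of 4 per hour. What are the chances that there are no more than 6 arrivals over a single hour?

With mean μ = 4 per hour,
P(N ≤ 6) = Σ_{j=0}^{6} e^(−μ) μ^j/j! ≈ 0.8893.

0.8893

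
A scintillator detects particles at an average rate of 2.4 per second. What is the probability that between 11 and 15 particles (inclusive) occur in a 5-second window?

Over the interval, μ = 2.4 × 5 = 12 (a 5-second window = 5 seconds).
P(11 ≤ N ≤ 15) = Σ_{j=11}^{15} e^(−12) · 12^j/j! ≈ 0.4972.

0.4972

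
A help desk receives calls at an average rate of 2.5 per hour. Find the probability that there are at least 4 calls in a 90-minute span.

0.5162

Over the interval, μ = 2.5 × 1.5 = 3.75 (a 90-minute span = 1.5 hours).
P(N ≥ 4) = 1 − P(N ≤ 3) = 1 − Σ_{j=0}^{3} e^(−μ) μ^j/j! ≈ 0.5162.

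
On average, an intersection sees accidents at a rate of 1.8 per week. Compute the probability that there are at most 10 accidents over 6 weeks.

0.4840

Over the interval, μ = 1.8 × 6 = 10.8 (6 weeks).
P(N ≤ 10) = Σ_{j=0}^{10} e^(−μ) μ^j/j! ≈ 0.4840.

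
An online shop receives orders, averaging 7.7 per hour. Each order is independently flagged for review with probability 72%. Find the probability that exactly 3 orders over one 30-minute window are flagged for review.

Thinning: the orders that are flagged for review themselves form a Poisson process with rate 0.72 × 7.7 = 5.544 per hour.
Over the interval, μ = 5.544 × 0.5 = 2.772 (a 30-minute window = 0.5 hours).
P(N = 3) = e^(−2.772) · 2.772^3/3! ≈ 0.2220.

0.2220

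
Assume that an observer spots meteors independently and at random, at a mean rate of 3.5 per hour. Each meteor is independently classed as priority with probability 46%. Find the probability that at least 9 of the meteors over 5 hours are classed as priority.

Thinning: the meteors that are classed as priority themselves form a Poisson process with rate 0.46 × 3.5 = 1.61 per hour.
Over the interval, μ = 1.61 × 5 = 8.05 (5 hours).
P(N ≥ 9) = 1 − P(N ≤ 8) ≈ 0.4144.

0.4144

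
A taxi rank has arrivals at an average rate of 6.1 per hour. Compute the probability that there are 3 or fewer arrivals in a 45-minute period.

0.3298

Over the interval, μ = 6.1 × 0.75 = 4.575 (a 45-minute period = 0.75 hours).
P(N ≤ 3) = Σ_{j=0}^{3} e^(−μ) μ^j/j! ≈ 0.3298.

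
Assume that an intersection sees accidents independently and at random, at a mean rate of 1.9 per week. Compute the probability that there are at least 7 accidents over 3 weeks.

Over the interval, μ = 1.9 × 3 = 5.7 (3 weeks).
P(N ≥ 7) = 1 − P(N ≤ 6) = 1 − Σ_{j=0}^{6} e^(−μ) μ^j/j! ≈ 0.3456.

0.3456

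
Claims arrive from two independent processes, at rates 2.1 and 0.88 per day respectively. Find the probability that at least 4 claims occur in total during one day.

Independent Poisson processes superpose: combined rate λ = 2.1 + 0.88 = 2.98 per day.
So μ = 2.98.
P(N ≥ 4) = 1 − P(N ≤ 3) ≈ 0.3483.

0.3483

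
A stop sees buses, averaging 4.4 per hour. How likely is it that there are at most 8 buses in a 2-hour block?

0.4823

Over the interval, μ = 4.4 × 2 = 8.8 (a 2-hour block = 2 hours).
P(N ≤ 8) = Σ_{j=0}^{8} e^(−μ) μ^j/j! ≈ 0.4823.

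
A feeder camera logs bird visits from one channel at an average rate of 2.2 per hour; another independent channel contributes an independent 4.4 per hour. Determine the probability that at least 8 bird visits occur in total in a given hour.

0.3419

Independent Poisson processes superpose: combined rate λ = 2.2 + 4.4 = 6.6 per hour.
So μ = 6.6.
P(N ≥ 8) = 1 − P(N ≤ 7) ≈ 0.3419.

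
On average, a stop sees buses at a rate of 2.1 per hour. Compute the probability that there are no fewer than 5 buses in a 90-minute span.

Over the interval, μ = 2.1 × 1.5 = 3.15 (a 90-minute span = 1.5 hours).
P(N ≥ 5) = 1 − P(N ≤ 4) = 1 − Σ_{j=0}^{4} e^(−μ) μ^j/j! ≈ 0.2105.

0.2105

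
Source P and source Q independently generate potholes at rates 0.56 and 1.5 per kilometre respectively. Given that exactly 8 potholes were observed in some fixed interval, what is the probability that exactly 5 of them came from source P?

Given the total, each event is independently from source P with probability p = λ_P/(λ_P+λ_Q) = 0.56/2.06 ≈ 0.2718.
So K ~ Binomial(8, 0.56/2.06): P(K = 5) = C(8,5) · (0.56/2.06)^5 · (1.5/2.06)^3 ≈ 0.0321.

0.0321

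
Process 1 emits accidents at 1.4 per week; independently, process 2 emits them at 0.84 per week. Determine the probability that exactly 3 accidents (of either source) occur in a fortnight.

0.1698

Independent Poisson processes superpose: combined rate λ = 1.4 + 0.84 = 2.24 per week.
Over the interval, μ = 2.24 × 2 = 4.48 (a fortnight = 2 weeks).
P(N = 3) = e^(−4.48) · 4.48^3/3! ≈ 0.1698.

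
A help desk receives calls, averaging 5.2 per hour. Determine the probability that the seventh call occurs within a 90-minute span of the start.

Over the interval, μ = 5.2 × 1.5 = 7.8 (a 90-minute span = 1.5 hours).
The seventh arrival falls in the interval iff at least 7 events occur there: P(S_7 ≤ t) = P(N ≥ 7) = 1 − P(N ≤ 6) ≈ 0.6616.

0.6616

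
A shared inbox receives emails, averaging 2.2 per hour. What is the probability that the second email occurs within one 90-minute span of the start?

0.8414

Over the interval, μ = 2.2 × 1.5 = 3.3 (a 90-minute span = 1.5 hours).
The second arrival falls in the interval iff at least 2 events occur there: P(S_2 ≤ t) = P(N ≥ 2) = 1 − P(N ≤ 1) ≈ 0.8414.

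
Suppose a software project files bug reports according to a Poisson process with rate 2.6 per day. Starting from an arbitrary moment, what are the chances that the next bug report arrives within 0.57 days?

Inter-arrival times are exponential with rate λ = 2.6 per day.
P(T ≤ 0.57) = 1 − e^(−λt) = 1 − e^(−2.6 × 0.57) = 1 − e^(−1.482) ≈ 0.7728.

0.7728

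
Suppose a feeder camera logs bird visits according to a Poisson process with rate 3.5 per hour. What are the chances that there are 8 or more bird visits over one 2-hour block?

Over the interval, μ = 3.5 × 2 = 7 (a 2-hour block = 2 hours).
P(N ≥ 8) = 1 − P(N ≤ 7) = 1 − Σ_{j=0}^{7} e^(−μ) μ^j/j! ≈ 0.4013.

0.4013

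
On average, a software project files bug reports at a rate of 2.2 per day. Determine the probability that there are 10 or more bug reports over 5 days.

0.6595

Over the interval, μ = 2.2 × 5 = 11 (5 days).
P(N ≥ 10) = 1 − P(N ≤ 9) = 1 − Σ_{j=0}^{9} e^(−μ) μ^j/j! ≈ 0.6595.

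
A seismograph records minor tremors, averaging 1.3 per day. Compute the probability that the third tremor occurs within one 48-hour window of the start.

0.4816

Over the interval, μ = 1.3 × 2 = 2.6 (a 48-hour window = 2 days).
The third arrival falls in the interval iff at least 3 events occur there: P(S_3 ≤ t) = P(N ≥ 3) = 1 − P(N ≤ 2) ≈ 0.4816.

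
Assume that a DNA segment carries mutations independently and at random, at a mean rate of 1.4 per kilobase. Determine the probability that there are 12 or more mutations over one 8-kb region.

0.4446

Over the interval, μ = 1.4 × 8 = 11.2 (an 8-kb region = 8 kilobases).
P(N ≥ 12) = 1 − P(N ≤ 11) = 1 − Σ_{j=0}^{11} e^(−μ) μ^j/j! ≈ 0.4446.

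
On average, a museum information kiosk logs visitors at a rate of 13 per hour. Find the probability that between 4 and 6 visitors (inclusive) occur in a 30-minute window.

Over the interval, μ = 13 × 0.5 = 6.5 (a 30-minute window = 0.5 hours).
P(4 ≤ N ≤ 6) = Σ_{j=4}^{6} e^(−6.5) · 6.5^j/j! ≈ 0.4147.

0.4147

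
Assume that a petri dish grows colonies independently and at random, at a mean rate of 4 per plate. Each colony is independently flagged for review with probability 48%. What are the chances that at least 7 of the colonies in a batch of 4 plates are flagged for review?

Thinning: the colonies that are flagged for review themselves form a Poisson process with rate 0.48 × 4 = 1.92 per plate.
Over the interval, μ = 1.92 × 4 = 7.68 (a batch of 4 plates = 4 plates).
P(N ≥ 7) = 1 − P(N ≤ 6) ≈ 0.6460.

0.6460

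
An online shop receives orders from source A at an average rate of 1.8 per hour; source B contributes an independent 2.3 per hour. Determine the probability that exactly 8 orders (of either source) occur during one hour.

0.0328

Independent Poisson processes superpose: combined rate λ = 1.8 + 2.3 = 4.1 per hour.
So μ = 4.1.
P(N = 8) = e^(−4.1) · 4.1^8/8! ≈ 0.0328.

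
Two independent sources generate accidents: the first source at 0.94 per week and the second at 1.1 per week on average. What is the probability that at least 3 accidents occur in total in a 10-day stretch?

0.5573

Independent Poisson processes superpose: combined rate λ = 0.94 + 1.1 = 2.04 per week.
Over the interval, μ = 2.04 × 10/7 ≈ 2.91429 (a 10-day stretch = 10/7 weeks).
P(N ≥ 3) = 1 − P(N ≤ 2) ≈ 0.5573.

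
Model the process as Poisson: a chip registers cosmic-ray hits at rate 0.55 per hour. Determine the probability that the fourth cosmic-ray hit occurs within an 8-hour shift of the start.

Over the interval, μ = 0.55 × 8 = 4.4 (an 8-hour shift = 8 hours).
The fourth arrival falls in the interval iff at least 4 events occur there: P(S_4 ≤ t) = P(N ≥ 4) = 1 − P(N ≤ 3) ≈ 0.6406.

0.6406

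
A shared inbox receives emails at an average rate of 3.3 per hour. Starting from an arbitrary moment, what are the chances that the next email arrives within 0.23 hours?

0.5319

Inter-arrival times are exponential with rate λ = 3.3 per hour.
P(T ≤ 0.23) = 1 − e^(−λt) = 1 − e^(−3.3 × 0.23) = 1 − e^(−0.759) ≈ 0.5319.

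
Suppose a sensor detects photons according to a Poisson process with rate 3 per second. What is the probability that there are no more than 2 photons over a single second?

With mean μ = 3 per second,
P(N ≤ 2) = Σ_{j=0}^{2} e^(−μ) μ^j/j! ≈ 0.4232.

0.4232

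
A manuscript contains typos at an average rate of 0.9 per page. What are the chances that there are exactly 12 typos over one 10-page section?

Over the interval, μ = 0.9 × 10 = 9 (a 10-page section = 10 pages).
P(N = 12) = e^(−μ) μ^12/12! = e^(−9) · 9^12/479001600 ≈ 0.0728.

0.0728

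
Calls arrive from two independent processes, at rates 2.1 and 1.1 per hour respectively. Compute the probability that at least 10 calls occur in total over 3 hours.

Independent Poisson processes superpose: combined rate λ = 2.1 + 1.1 = 3.2 per hour.
Over the interval, μ = 3.2 × 3 = 9.6 (3 hours).
P(N ≥ 10) = 1 − P(N ≤ 9) ≈ 0.4911.

0.4911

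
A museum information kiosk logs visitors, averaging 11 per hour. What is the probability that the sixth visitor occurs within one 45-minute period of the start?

Over the interval, μ = 11 × 0.75 = 8.25 (a 45-minute period = 0.75 hours).
The sixth arrival falls in the interval iff at least 6 events occur there: P(S_6 ≤ t) = P(N ≥ 6) = 1 − P(N ≤ 5) ≈ 0.8306.

0.8306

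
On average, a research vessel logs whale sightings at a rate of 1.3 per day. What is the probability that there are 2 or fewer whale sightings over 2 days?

Over the interval, μ = 1.3 × 2 = 2.6 (2 days).
P(N ≤ 2) = Σ_{j=0}^{2} e^(−μ) μ^j/j! ≈ 0.5184.

0.5184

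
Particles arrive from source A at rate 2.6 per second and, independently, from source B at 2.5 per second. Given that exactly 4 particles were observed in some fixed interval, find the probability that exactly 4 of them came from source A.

0.0675

Given the total, each event is independently from source A with probability p = λ_A/(λ_A+λ_B) = 2.6/5.1 ≈ 0.5098.
So K ~ Binomial(4, 2.6/5.1): P(K = 4) = C(4,4) · (2.6/5.1)^4 · (2.5/5.1)^0 ≈ 0.0675.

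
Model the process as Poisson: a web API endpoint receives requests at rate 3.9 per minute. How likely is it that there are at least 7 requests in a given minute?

0.1005

With mean μ = 3.9 per minute,
P(N ≥ 7) = 1 − P(N ≤ 6) = 1 − Σ_{j=0}^{6} e^(−μ) μ^j/j! ≈ 0.1005.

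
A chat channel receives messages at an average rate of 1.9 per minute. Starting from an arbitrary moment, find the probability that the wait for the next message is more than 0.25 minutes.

The wait for the next event is exponential with rate λ = 1.9 per minute.
P(T > 0.25) = e^(−λt) = e^(−1.9 × 0.25) = e^(−0.475) ≈ 0.6219.

0.6219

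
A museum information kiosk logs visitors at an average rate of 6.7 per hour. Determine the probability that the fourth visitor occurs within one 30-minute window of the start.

0.4307

Over the interval, μ = 6.7 × 0.5 = 3.35 (a 30-minute window = 0.5 hours).
The fourth arrival falls in the interval iff at least 4 events occur there: P(S_4 ≤ t) = P(N ≥ 4) = 1 − P(N ≤ 3) ≈ 0.4307.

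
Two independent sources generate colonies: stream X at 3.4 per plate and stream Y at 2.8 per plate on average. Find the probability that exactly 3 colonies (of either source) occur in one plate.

0.0806

Independent Poisson processes superpose: combined rate λ = 3.4 + 2.8 = 6.2 per plate.
So μ = 6.2.
P(N = 3) = e^(−6.2) · 6.2^3/3! ≈ 0.0806.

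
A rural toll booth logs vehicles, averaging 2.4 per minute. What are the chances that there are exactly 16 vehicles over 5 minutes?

0.0543

Over the interval, μ = 2.4 × 5 = 12 (5 minutes).
P(N = 16) = e^(−μ) μ^16/16! = e^(−12) · 12^16/20922789888000 ≈ 0.0543.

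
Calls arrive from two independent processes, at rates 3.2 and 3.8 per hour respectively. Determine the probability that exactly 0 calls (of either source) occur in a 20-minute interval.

Independent Poisson processes superpose: combined rate λ = 3.2 + 3.8 = 7 per hour.
Over the interval, μ = 7 × 1/3 ≈ 2.33333 (a 20-minute interval = 1/3 hours).
P(N = 0) = e^(−2.33333) · 2.33333^0/0! ≈ 0.0970.

0.0970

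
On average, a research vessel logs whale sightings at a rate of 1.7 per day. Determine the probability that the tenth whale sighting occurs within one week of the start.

0.7488

Over the interval, μ = 1.7 × 7 = 11.9 (a week = 7 days).
The tenth arrival falls in the interval iff at least 10 events occur there: P(S_10 ≤ t) = P(N ≥ 10) = 1 − P(N ≤ 9) ≈ 0.7488.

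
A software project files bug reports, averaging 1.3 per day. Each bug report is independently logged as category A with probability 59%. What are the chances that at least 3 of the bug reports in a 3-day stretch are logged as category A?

0.4042

Thinning: the bug reports that are logged as category A themselves form a Poisson process with rate 0.59 × 1.3 = 0.767 per day.
Over the interval, μ = 0.767 × 3 = 2.301 (a 3-day stretch = 3 days).
P(N ≥ 3) = 1 − P(N ≤ 2) ≈ 0.4042.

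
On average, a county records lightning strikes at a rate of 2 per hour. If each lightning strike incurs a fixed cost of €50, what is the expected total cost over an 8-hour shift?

€800

E[N] = 2 × 8 = 16 (an 8-hour shift = 8 hours); E[cost] = 16 × €50 = €800.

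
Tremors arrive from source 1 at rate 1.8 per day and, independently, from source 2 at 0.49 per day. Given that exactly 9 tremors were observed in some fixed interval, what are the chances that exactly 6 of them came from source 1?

Given the total, each event is independently from source 1 with probability p = λ_1/(λ_1+λ_2) = 1.8/2.29 ≈ 0.7860.
So K ~ Binomial(9, 1.8/2.29): P(K = 6) = C(9,6) · (1.8/2.29)^6 · (0.49/2.29)^3 ≈ 0.1941.

0.1941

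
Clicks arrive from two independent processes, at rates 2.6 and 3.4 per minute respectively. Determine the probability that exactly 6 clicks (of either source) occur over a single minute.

Independent Poisson processes superpose: combined rate λ = 2.6 + 3.4 = 6 per minute.
So μ = 6.
P(N = 6) = e^(−6) · 6^6/6! ≈ 0.1606.

0.1606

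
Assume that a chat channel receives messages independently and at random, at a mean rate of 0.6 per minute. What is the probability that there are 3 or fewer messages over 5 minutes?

Over the interval, μ = 0.6 × 5 = 3 (5 minutes).
P(N ≤ 3) = Σ_{j=0}^{3} e^(−μ) μ^j/j! ≈ 0.6472.

0.6472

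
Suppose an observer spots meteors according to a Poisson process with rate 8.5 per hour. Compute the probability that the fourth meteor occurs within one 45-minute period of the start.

Over the interval, μ = 8.5 × 0.75 = 6.375 (a 45-minute period = 0.75 hours).
The fourth arrival falls in the interval iff at least 4 events occur there: P(S_4 ≤ t) = P(N ≥ 4) = 1 − P(N ≤ 3) ≈ 0.8793.

0.8793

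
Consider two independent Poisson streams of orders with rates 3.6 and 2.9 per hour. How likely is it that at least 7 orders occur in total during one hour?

Independent Poisson processes superpose: combined rate λ = 3.6 + 2.9 = 6.5 per hour.
So μ = 6.5.
P(N ≥ 7) = 1 − P(N ≤ 6) ≈ 0.4735.

0.4735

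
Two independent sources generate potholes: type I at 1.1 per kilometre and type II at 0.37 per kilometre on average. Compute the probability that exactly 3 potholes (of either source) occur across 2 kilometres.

Independent Poisson processes superpose: combined rate λ = 1.1 + 0.37 = 1.47 per kilometre.
Over the interval, μ = 1.47 × 2 = 2.94 (2 kilometres).
P(N = 3) = e^(−2.94) · 2.94^3/3! ≈ 0.2239.

0.2239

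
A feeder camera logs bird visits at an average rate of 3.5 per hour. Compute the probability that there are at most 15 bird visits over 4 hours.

Over the interval, μ = 3.5 × 4 = 14 (4 hours).
P(N ≤ 15) = Σ_{j=0}^{15} e^(−μ) μ^j/j! ≈ 0.6694.

0.6694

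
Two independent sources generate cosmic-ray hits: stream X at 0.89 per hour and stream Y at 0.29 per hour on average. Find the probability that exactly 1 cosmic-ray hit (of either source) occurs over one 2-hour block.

Independent Poisson processes superpose: combined rate λ = 0.89 + 0.29 = 1.18 per hour.
Over the interval, μ = 1.18 × 2 = 2.36 (a 2-hour block = 2 hours).
P(N = 1) = e^(−2.36) · 2.36^1/1! ≈ 0.2228.

0.2228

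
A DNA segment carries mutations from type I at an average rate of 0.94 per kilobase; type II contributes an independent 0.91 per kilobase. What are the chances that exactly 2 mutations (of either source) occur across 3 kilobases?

Independent Poisson processes superpose: combined rate λ = 0.94 + 0.91 = 1.85 per kilobase.
Over the interval, μ = 1.85 × 3 = 5.55 (3 kilobases).
P(N = 2) = e^(−5.55) · 5.55^2/2! ≈ 0.0599.

0.0599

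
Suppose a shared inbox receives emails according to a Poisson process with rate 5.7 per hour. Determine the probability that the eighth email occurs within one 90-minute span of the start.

0.6208

Over the interval, μ = 5.7 × 1.5 = 8.55 (a 90-minute span = 1.5 hours).
The eighth arrival falls in the interval iff at least 8 events occur there: P(S_8 ≤ t) = P(N ≥ 8) = 1 − P(N ≤ 7) ≈ 0.6208.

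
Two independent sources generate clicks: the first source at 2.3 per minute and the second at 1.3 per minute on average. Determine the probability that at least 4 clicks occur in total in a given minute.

Independent Poisson processes superpose: combined rate λ = 2.3 + 1.3 = 3.6 per minute.
So μ = 3.6.
P(N ≥ 4) = 1 − P(N ≤ 3) ≈ 0.4848.

0.4848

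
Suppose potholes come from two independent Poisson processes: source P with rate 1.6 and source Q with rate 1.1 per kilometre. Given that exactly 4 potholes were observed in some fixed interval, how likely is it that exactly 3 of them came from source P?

Given the total, each event is independently from source P with probability p = λ_P/(λ_P+λ_Q) = 1.6/2.7 ≈ 0.5926.
So K ~ Binomial(4, 1.6/2.7): P(K = 3) = C(4,3) · (1.6/2.7)^3 · (1.1/2.7)^1 ≈ 0.3391.

0.3391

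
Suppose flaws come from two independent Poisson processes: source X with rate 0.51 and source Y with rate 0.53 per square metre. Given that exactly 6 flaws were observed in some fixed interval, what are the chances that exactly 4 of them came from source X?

0.2253

Given the total, each event is independently from source X with probability p = λ_X/(λ_X+λ_Y) = 0.51/1.04 ≈ 0.4904.
So K ~ Binomial(6, 0.51/1.04): P(K = 4) = C(6,4) · (0.51/1.04)^4 · (0.53/1.04)^2 ≈ 0.2253.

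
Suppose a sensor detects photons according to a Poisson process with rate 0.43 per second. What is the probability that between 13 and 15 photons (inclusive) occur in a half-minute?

Over the interval, μ = 0.43 × 30 = 12.9 (a half-minute = 30 seconds).
P(13 ≤ N ≤ 15) = Σ_{j=13}^{15} e^(−12.9) · 12.9^j/j! ≈ 0.2982.

0.2982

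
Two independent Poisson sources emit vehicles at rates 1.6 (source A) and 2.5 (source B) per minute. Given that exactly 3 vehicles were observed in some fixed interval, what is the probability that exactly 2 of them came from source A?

Given the total, each event is independently from source A with probability p = λ_A/(λ_A+λ_B) = 1.6/4.1 ≈ 0.3902.
So K ~ Binomial(3, 1.6/4.1): P(K = 2) = C(3,2) · (1.6/4.1)^2 · (2.5/4.1)^1 ≈ 0.2786.

0.2786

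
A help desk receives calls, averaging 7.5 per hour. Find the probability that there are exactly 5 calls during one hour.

0.1094

With mean μ = 7.5 per hour,
P(N = 5) = e^(−μ) μ^5/5! = e^(−7.5) · 7.5^5/120 ≈ 0.1094.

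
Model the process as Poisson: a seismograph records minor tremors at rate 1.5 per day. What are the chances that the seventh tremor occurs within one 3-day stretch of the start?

0.1689

Over the interval, μ = 1.5 × 3 = 4.5 (a 3-day stretch = 3 days).
The seventh arrival falls in the interval iff at least 7 events occur there: P(S_7 ≤ t) = P(N ≥ 7) = 1 − P(N ≤ 6) ≈ 0.1689.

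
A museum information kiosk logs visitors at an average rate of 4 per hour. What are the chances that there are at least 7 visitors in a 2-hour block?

0.6866

Over the interval, μ = 4 × 2 = 8 (a 2-hour block = 2 hours).
P(N ≥ 7) = 1 − P(N ≤ 6) = 1 − Σ_{j=0}^{6} e^(−μ) μ^j/j! ≈ 0.6866.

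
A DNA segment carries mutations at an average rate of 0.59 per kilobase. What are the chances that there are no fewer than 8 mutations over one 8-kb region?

Over the interval, μ = 0.59 × 8 = 4.72 (an 8-kb region = 8 kilobases).
P(N ≥ 8) = 1 − P(N ≤ 7) = 1 − Σ_{j=0}^{7} e^(−μ) μ^j/j! ≈ 0.1058.

0.1058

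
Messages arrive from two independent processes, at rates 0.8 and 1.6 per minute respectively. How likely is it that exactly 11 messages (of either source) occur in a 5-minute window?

Independent Poisson processes superpose: combined rate λ = 0.8 + 1.6 = 2.4 per minute.
Over the interval, μ = 2.4 × 5 = 12 (a 5-minute window = 5 minutes).
P(N = 11) = e^(−12) · 12^11/11! ≈ 0.1144.

0.1144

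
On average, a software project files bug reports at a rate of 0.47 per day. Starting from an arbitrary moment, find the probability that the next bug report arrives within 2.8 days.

Inter-arrival times are exponential with rate λ = 0.47 per day.
P(T ≤ 2.8) = 1 − e^(−λt) = 1 − e^(−0.47 × 2.8) = 1 − e^(−1.316) ≈ 0.7318.

0.7318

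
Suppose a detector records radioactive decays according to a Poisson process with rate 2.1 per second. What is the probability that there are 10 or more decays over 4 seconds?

0.3341

Over the interval, μ = 2.1 × 4 = 8.4 (4 seconds).
P(N ≥ 10) = 1 − P(N ≤ 9) = 1 − Σ_{j=0}^{9} e^(−μ) μ^j/j! ≈ 0.3341.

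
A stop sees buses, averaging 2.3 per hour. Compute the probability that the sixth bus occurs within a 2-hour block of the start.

0.3142

Over the interval, μ = 2.3 × 2 = 4.6 (a 2-hour block = 2 hours).
The sixth arrival falls in the interval iff at least 6 events occur there: P(S_6 ≤ t) = P(N ≥ 6) = 1 − P(N ≤ 5) ≈ 0.3142.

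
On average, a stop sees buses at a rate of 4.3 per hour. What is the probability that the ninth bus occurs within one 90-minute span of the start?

Over the interval, μ = 4.3 × 1.5 = 6.45 (a 90-minute span = 1.5 hours).
The ninth arrival falls in the interval iff at least 9 events occur there: P(S_9 ≤ t) = P(N ≥ 9) = 1 − P(N ≤ 8) ≈ 0.2025.

0.2025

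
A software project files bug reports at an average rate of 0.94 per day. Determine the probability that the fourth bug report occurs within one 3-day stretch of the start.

Over the interval, μ = 0.94 × 3 = 2.82 (a 3-day stretch = 3 days).
The fourth arrival falls in the interval iff at least 4 events occur there: P(S_4 ≤ t) = P(N ≥ 4) = 1 − P(N ≤ 3) ≈ 0.3125.

0.3125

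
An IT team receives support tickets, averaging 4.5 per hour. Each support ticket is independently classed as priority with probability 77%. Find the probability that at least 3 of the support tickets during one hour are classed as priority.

0.6726

Thinning: the support tickets that are classed as priority themselves form a Poisson process with rate 0.77 × 4.5 = 3.465 per hour.
So μ = 3.465.
P(N ≥ 3) = 1 − P(N ≤ 2) ≈ 0.6726.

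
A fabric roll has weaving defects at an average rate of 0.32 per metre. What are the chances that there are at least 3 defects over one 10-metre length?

Over the interval, μ = 0.32 × 10 = 3.2 (a 10-metre length = 10 metres).
P(N ≥ 3) = 1 − P(N ≤ 2) = 1 − Σ_{j=0}^{2} e^(−μ) μ^j/j! ≈ 0.6201.

0.6201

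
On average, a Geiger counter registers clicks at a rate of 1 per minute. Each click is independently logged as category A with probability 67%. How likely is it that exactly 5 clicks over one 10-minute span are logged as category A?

Thinning: the clicks that are logged as category A themselves form a Poisson process with rate 0.67 × 1 = 0.67 per minute.
Over the interval, μ = 0.67 × 10 = 6.7 (a 10-minute span = 10 minutes).
P(N = 5) = e^(−6.7) · 6.7^5/5! ≈ 0.1385.

0.1385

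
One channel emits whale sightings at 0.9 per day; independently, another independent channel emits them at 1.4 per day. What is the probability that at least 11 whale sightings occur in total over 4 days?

Independent Poisson processes superpose: combined rate λ = 0.9 + 1.4 = 2.3 per day.
Over the interval, μ = 2.3 × 4 = 9.2 (4 days).
P(N ≥ 11) = 1 − P(N ≤ 10) ≈ 0.3180.

0.3180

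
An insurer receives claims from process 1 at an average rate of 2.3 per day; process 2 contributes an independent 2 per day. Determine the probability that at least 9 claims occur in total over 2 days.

Independent Poisson processes superpose: combined rate λ = 2.3 + 2 = 4.3 per day.
Over the interval, μ = 4.3 × 2 = 8.6 (2 days).
P(N ≥ 9) = 1 − P(N ≤ 8) ≈ 0.4906.

0.4906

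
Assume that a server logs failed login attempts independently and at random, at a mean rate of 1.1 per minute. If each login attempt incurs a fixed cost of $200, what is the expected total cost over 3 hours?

E[N] = 1.1 × 180 = 198 (3 hours = 180 minutes); E[cost] = 198 × $200 = $39600.

$39600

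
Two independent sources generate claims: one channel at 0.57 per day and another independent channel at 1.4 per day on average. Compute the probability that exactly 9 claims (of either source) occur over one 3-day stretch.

Independent Poisson processes superpose: combined rate λ = 0.57 + 1.4 = 1.97 per day.
Over the interval, μ = 1.97 × 3 = 5.91 (a 3-day stretch = 3 days).
P(N = 9) = e^(−5.91) · 5.91^9/9! ≈ 0.0657.

0.0657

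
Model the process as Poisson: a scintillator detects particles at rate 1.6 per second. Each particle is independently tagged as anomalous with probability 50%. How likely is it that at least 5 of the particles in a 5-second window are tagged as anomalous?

0.3712

Thinning: the particles that are tagged as anomalous themselves form a Poisson process with rate 0.5 × 1.6 = 0.8 per second.
Over the interval, μ = 0.8 × 5 = 4 (a 5-second window = 5 seconds).
P(N ≥ 5) = 1 − P(N ≤ 4) ≈ 0.3712.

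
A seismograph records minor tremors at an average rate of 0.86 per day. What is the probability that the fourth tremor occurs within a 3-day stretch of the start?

Over the interval, μ = 0.86 × 3 = 2.58 (a 3-day stretch = 3 days).
The fourth arrival falls in the interval iff at least 4 events occur there: P(S_4 ≤ t) = P(N ≥ 4) = 1 − P(N ≤ 3) ≈ 0.2597.

0.2597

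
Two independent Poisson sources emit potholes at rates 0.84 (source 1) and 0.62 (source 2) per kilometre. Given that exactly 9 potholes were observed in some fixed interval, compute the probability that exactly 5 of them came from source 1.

0.2583

Given the total, each event is independently from source 1 with probability p = λ_1/(λ_1+λ_2) = 0.84/1.46 ≈ 0.5753.
So K ~ Binomial(9, 0.84/1.46): P(K = 5) = C(9,5) · (0.84/1.46)^5 · (0.62/1.46)^4 ≈ 0.2583.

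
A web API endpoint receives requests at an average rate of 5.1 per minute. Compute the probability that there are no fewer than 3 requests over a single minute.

0.8835

With mean μ = 5.1 per minute,
P(N ≥ 3) = 1 − P(N ≤ 2) = 1 − Σ_{j=0}^{2} e^(−μ) μ^j/j! ≈ 0.8835.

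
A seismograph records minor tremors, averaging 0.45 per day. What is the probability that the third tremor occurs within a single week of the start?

0.6096

Over the interval, μ = 0.45 × 7 = 3.15 (a week = 7 days).
The third arrival falls in the interval iff at least 3 events occur there: P(S_3 ≤ t) = P(N ≥ 3) = 1 − P(N ≤ 2) ≈ 0.6096.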